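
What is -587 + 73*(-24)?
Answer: -2339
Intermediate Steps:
-587 + 73*(-24) = -587 - 1752 = -2339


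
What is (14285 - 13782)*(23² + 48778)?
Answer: 24801421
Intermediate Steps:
(14285 - 13782)*(23² + 48778) = 503*(529 + 48778) = 503*49307 = 24801421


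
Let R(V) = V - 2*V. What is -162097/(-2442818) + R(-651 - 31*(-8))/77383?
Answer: 13528007805/189032585294 ≈ 0.071564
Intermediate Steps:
R(V) = -V
-162097/(-2442818) + R(-651 - 31*(-8))/77383 = -162097/(-2442818) - (-651 - 31*(-8))/77383 = -162097*(-1/2442818) - (-651 + 248)*(1/77383) = 162097/2442818 - 1*(-403)*(1/77383) = 162097/2442818 + 403*(1/77383) = 162097/2442818 + 403/77383 = 13528007805/189032585294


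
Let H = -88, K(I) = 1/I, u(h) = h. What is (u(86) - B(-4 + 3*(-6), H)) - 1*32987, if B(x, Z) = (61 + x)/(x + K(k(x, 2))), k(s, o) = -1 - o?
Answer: -2204250/67 ≈ -32899.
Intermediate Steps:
B(x, Z) = (61 + x)/(-⅓ + x) (B(x, Z) = (61 + x)/(x + 1/(-1 - 1*2)) = (61 + x)/(x + 1/(-1 - 2)) = (61 + x)/(x + 1/(-3)) = (61 + x)/(x - ⅓) = (61 + x)/(-⅓ + x))
(u(86) - B(-4 + 3*(-6), H)) - 1*32987 = (86 - 3*(61 + (-4 + 3*(-6)))/(-1 + 3*(-4 + 3*(-6)))) - 1*32987 = (86 - 3*(61 + (-4 - 18))/(-1 + 3*(-4 - 18))) - 32987 = (86 - 3*(61 - 22)/(-1 + 3*(-22))) - 32987 = (86 - 3*39/(-1 - 66)) - 32987 = (86 - 3*39/(-67)) - 32987 = (86 - 3*(-1)*39/67) - 32987 = (86 - 1*(-117/67)) - 32987 = (86 + 117/67) - 32987 = 5879/67 - 32987 = -2204250/67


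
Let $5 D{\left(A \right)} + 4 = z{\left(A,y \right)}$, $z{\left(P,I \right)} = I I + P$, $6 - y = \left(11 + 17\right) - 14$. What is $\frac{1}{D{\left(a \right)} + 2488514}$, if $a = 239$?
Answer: $\frac{5}{12442869} \approx 4.0184 \cdot 10^{-7}$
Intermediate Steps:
$y = -8$ ($y = 6 - \left(\left(11 + 17\right) - 14\right) = 6 - \left(28 - 14\right) = 6 - 14 = -8$)
$z{\left(P,I \right)} = P + I^{2}$ ($z{\left(P,I \right)} = I^{2} + P = P + I^{2}$)
$D{\left(A \right)} = 12 + \frac{A}{5}$ ($D{\left(A \right)} = - \frac{4}{5} + \frac{A + \left(-8\right)^{2}}{5} = - \frac{4}{5} + \frac{A + 64}{5} = - \frac{4}{5} + \frac{64 + A}{5} = - \frac{4}{5} + \left(\frac{64}{5} + \frac{A}{5}\right) = 12 + \frac{A}{5}$)
$\frac{1}{D{\left(a \right)} + 2488514} = \frac{1}{\left(12 + \frac{1}{5} \cdot 239\right) + 2488514} = \frac{1}{\left(12 + \frac{239}{5}\right) + 2488514} = \frac{1}{\frac{299}{5} + 2488514} = \frac{1}{\frac{12442869}{5}} = \frac{5}{12442869}$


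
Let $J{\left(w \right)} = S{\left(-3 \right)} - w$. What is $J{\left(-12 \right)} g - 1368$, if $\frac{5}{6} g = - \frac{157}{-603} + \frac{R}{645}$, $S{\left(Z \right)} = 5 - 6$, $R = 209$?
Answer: $- \frac{293923792}{216075} \approx -1360.3$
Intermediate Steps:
$S{\left(Z \right)} = -1$ ($S{\left(Z \right)} = 5 - 6 = -1$)
$J{\left(w \right)} = -1 - w$
$g = \frac{151528}{216075}$ ($g = \frac{6 \left(- \frac{157}{-603} + \frac{209}{645}\right)}{5} = \frac{6 \left(\left(-157\right) \left(- \frac{1}{603}\right) + 209 \cdot \frac{1}{645}\right)}{5} = \frac{6 \left(\frac{157}{603} + \frac{209}{645}\right)}{5} = \frac{6}{5} \cdot \frac{75764}{129645} = \frac{151528}{216075} \approx 0.70127$)
$J{\left(-12 \right)} g - 1368 = \left(-1 - -12\right) \frac{151528}{216075} - 1368 = \left(-1 + 12\right) \frac{151528}{216075} - 1368 = 11 \cdot \frac{151528}{216075} - 1368 = \frac{1666808}{216075} - 1368 = - \frac{293923792}{216075}$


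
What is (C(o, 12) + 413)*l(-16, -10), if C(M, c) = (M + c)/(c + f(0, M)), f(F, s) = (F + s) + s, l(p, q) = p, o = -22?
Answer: -6613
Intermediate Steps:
f(F, s) = F + 2*s
C(M, c) = (M + c)/(c + 2*M) (C(M, c) = (M + c)/(c + (0 + 2*M)) = (M + c)/(c + 2*M))
(C(o, 12) + 413)*l(-16, -10) = ((-22 + 12)/(12 + 2*(-22)) + 413)*(-16) = (-10/(12 - 44) + 413)*(-16) = (-10/(-32) + 413)*(-16) = (-1/32*(-10) + 413)*(-16) = (5/16 + 413)*(-16) = (6613/16)*(-16) = -6613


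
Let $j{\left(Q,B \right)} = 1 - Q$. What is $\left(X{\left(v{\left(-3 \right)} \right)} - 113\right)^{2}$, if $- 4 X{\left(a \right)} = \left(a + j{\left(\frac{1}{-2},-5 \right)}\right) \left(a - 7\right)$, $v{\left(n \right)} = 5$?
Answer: $\frac{192721}{16} \approx 12045.0$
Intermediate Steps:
$X{\left(a \right)} = - \frac{\left(-7 + a\right) \left(\frac{3}{2} + a\right)}{4}$ ($X{\left(a \right)} = - \frac{\left(a + \left(1 - \frac{1}{-2}\right)\right) \left(a - 7\right)}{4} = - \frac{\left(a + \left(1 - - \frac{1}{2}\right)\right) \left(-7 + a\right)}{4} = - \frac{\left(a + \left(1 + \frac{1}{2}\right)\right) \left(-7 + a\right)}{4} = - \frac{\left(a + \frac{3}{2}\right) \left(-7 + a\right)}{4} = - \frac{\left(\frac{3}{2} + a\right) \left(-7 + a\right)}{4} = - \frac{\left(-7 + a\right) \left(\frac{3}{2} + a\right)}{4}$)
$\left(X{\left(v{\left(-3 \right)} \right)} - 113\right)^{2} = \left(\left(\frac{21}{8} - \frac{5^{2}}{4} + \frac{11}{8} \cdot 5\right) - 113\right)^{2} = \left(\left(\frac{21}{8} - \frac{25}{4} + \frac{55}{8}\right) - 113\right)^{2} = \left(\frac{13}{4} - 113\right)^{2} = \left(- \frac{439}{4}\right)^{2} = \frac{192721}{16}$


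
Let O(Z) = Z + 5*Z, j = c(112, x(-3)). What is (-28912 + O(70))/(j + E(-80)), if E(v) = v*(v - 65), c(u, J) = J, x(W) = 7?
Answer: -28492/11607 ≈ -2.4547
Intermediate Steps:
j = 7
O(Z) = 6*Z
E(v) = v*(-65 + v)
(-28912 + O(70))/(j + E(-80)) = (-28912 + 6*70)/(7 - 80*(-65 - 80)) = (-28912 + 420)/(7 - 80*(-145)) = -28492/(7 + 11600) = -28492/11607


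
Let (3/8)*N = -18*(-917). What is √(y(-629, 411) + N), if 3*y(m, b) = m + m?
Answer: √392370/3 ≈ 208.80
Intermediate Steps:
N = 44016 (N = 8*(-18*(-917))/3 = (8/3)*16506 = 44016)
y(m, b) = 2*m/3 (y(m, b) = (m + m)/3 = (2*m)/3 = 2*m/3)
√(y(-629, 411) + N) = √((⅔)*(-629) + 44016) = √(-1258/3 + 44016) = √(130790/3) = √392370/3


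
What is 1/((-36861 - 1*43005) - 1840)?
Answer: -1/81706 ≈ -1.2239e-5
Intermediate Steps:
1/((-36861 - 1*43005) - 1840) = 1/((-36861 - 43005) - 1840) = 1/(-79866 - 1840) = 1/(-81706) = -1/81706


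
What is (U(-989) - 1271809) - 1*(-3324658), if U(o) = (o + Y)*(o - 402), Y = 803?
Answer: 2311575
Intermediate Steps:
U(o) = (-402 + o)*(803 + o) (U(o) = (o + 803)*(o - 402) = (803 + o)*(-402 + o) = (-402 + o)*(803 + o))
(U(-989) - 1271809) - 1*(-3324658) = ((-322806 + (-989)² + 401*(-989)) - 1271809) - 1*(-3324658) = ((-322806 + 978121 - 396589) - 1271809) + 3324658 = (258726 - 1271809) + 3324658 = -1013083 + 3324658 = 2311575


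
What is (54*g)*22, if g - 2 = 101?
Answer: 122364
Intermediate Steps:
g = 103 (g = 2 + 101 = 103)
(54*g)*22 = (54*103)*22 = 5562*22 = 122364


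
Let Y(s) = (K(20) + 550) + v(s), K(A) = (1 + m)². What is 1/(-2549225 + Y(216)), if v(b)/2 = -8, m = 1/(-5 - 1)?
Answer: -36/91752851 ≈ -3.9236e-7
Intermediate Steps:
m = -⅙ (m = 1/(-6) = -⅙ ≈ -0.16667)
v(b) = -16 (v(b) = 2*(-8) = -16)
K(A) = 25/36 (K(A) = (1 - ⅙)² = (⅚)² = 25/36)
Y(s) = 19249/36 (Y(s) = (25/36 + 550) - 16 = 19825/36 - 16 = 19249/36)
1/(-2549225 + Y(216)) = 1/(-2549225 + 19249/36) = 1/(-91752851/36) = -36/91752851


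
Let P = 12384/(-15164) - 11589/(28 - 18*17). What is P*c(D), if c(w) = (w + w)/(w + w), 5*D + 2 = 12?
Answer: 43073211/1053898 ≈ 40.870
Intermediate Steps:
D = 2 (D = -2/5 + (1/5)*12 = -2/5 + 12/5 = 2)
P = 43073211/1053898 (P = 12384*(-1/15164) - 11589/(28 - 306) = -3096/3791 - 11589/(-278) = -3096/3791 - 11589*(-1/278) = -3096/3791 + 11589/278 = 43073211/1053898 ≈ 40.870)
c(w) = 1 (c(w) = (2*w)/((2*w)) = (2*w)*(1/(2*w)) = 1)
P*c(D) = (43073211/1053898)*1 = 43073211/1053898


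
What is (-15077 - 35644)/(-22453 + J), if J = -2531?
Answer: 16907/8328 ≈ 2.0301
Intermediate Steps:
(-15077 - 35644)/(-22453 + J) = (-15077 - 35644)/(-22453 - 2531) = -50721/(-24984) = -50721*(-1/24984) = 16907/8328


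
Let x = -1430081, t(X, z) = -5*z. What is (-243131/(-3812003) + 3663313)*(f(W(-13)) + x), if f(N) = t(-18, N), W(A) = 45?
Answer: -19973594511849155420/3812003 ≈ -5.2397e+12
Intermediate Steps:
f(N) = -5*N
(-243131/(-3812003) + 3663313)*(f(W(-13)) + x) = (-243131/(-3812003) + 3663313)*(-5*45 - 1430081) = (-243131*(-1/3812003) + 3663313)*(-225 - 1430081) = (243131/3812003 + 3663313)*(-1430306) = (13964560389070/3812003)*(-1430306) = -19973594511849155420/3812003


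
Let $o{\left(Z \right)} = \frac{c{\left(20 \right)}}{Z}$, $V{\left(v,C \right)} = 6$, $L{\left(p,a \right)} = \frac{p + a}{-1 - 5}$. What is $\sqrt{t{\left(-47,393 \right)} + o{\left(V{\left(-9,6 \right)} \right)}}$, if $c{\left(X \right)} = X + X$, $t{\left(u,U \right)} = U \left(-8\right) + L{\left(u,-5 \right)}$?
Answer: $\frac{19 i \sqrt{78}}{3} \approx 55.935 i$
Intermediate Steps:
$L{\left(p,a \right)} = - \frac{a}{6} - \frac{p}{6}$ ($L{\left(p,a \right)} = \frac{a + p}{-6} = \left(a + p\right) \left(- \frac{1}{6}\right) = - \frac{a}{6} - \frac{p}{6}$)
$t{\left(u,U \right)} = \frac{5}{6} - 8 U - \frac{u}{6}$ ($t{\left(u,U \right)} = U \left(-8\right) - \left(- \frac{5}{6} + \frac{u}{6}\right) = - 8 U - \left(- \frac{5}{6} + \frac{u}{6}\right) = \frac{5}{6} - 8 U - \frac{u}{6}$)
$c{\left(X \right)} = 2 X$
$o{\left(Z \right)} = \frac{40}{Z}$ ($o{\left(Z \right)} = \frac{2 \cdot 20}{Z} = \frac{40}{Z}$)
$\sqrt{t{\left(-47,393 \right)} + o{\left(V{\left(-9,6 \right)} \right)}} = \sqrt{\left(\frac{5}{6} - 3144 - - \frac{47}{6}\right) + \frac{40}{6}} = \sqrt{\left(\frac{5}{6} - 3144 + \frac{47}{6}\right) + 40 \cdot \frac{1}{6}} = \sqrt{- \frac{9406}{3} + \frac{20}{3}} = \sqrt{- \frac{9386}{3}} = \frac{19 i \sqrt{78}}{3}$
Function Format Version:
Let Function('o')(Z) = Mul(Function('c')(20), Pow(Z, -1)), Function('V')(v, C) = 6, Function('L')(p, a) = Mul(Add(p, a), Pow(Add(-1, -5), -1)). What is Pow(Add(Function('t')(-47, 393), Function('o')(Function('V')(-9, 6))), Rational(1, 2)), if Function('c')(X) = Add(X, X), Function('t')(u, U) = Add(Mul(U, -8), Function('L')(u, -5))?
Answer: Mul(Rational(19, 3), I, Pow(78, Rational(1, 2))) ≈ Mul(55.935, I)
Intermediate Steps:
Function('L')(p, a) = Add(Mul(Rational(-1, 6), a), Mul(Rational(-1, 6), p)) (Function('L')(p, a) = Mul(Add(a, p), Pow(-6, -1)) = Mul(Add(a, p), Rational(-1, 6)) = Add(Mul(Rational(-1, 6), a), Mul(Rational(-1, 6), p)))
Function('t')(u, U) = Add(Rational(5, 6), Mul(-8, U), Mul(Rational(-1, 6), u)) (Function('t')(u, U) = Add(Mul(U, -8), Add(Mul(Rational(-1, 6), -5), Mul(Rational(-1, 6), u))) = Add(Mul(-8, U), Add(Rational(5, 6), Mul(Rational(-1, 6), u))) = Add(Rational(5, 6), Mul(-8, U), Mul(Rational(-1, 6), u)))
Function('c')(X) = Mul(2, X)
Function('o')(Z) = Mul(40, Pow(Z, -1)) (Function('o')(Z) = Mul(Mul(2, 20), Pow(Z, -1)) = Mul(40, Pow(Z, -1)))
Pow(Add(Function('t')(-47, 393), Function('o')(Function('V')(-9, 6))), Rational(1, 2)) = Pow(Add(Add(Rational(5, 6), Mul(-8, 393), Mul(Rational(-1, 6), -47)), Mul(40, Pow(6, -1))), Rational(1, 2)) = Pow(Add(Add(Rational(5, 6), -3144, Rational(47, 6)), Mul(40, Rational(1, 6))), Rational(1, 2)) = Pow(Add(Rational(-9406, 3), Rational(20, 3)), Rational(1, 2)) = Pow(Rational(-9386, 3), Rational(1, 2)) = Mul(Rational(19, 3), I, Pow(78, Rational(1, 2)))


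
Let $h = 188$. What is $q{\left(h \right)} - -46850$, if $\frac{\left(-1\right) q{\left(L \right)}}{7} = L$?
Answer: $45534$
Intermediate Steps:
$q{\left(L \right)} = - 7 L$
$q{\left(h \right)} - -46850 = \left(-7\right) 188 - -46850 = -1316 + 46850 = 45534$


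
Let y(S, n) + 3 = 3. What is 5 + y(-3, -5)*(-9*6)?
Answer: 5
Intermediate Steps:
y(S, n) = 0 (y(S, n) = -3 + 3 = 0)
5 + y(-3, -5)*(-9*6) = 5 + 0*(-9*6) = 5 + 0*(-54) = 5 + 0 = 5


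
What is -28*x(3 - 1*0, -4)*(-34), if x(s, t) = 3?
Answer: 2856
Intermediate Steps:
-28*x(3 - 1*0, -4)*(-34) = -28*3*(-34) = -84*(-34) = 2856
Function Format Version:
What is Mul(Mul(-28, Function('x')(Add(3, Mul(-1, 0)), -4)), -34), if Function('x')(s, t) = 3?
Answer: 2856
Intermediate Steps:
Mul(Mul(-28, Function('x')(Add(3, Mul(-1, 0)), -4)), -34) = Mul(Mul(-28, 3), -34) = Mul(-84, -34) = 2856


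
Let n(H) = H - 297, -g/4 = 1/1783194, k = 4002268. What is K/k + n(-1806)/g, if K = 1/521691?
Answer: 1957480239340519050655/2087947195188 ≈ 9.3751e+8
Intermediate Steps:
g = -2/891597 (g = -4/1783194 = -4*1/1783194 = -2/891597 ≈ -2.2432e-6)
n(H) = -297 + H
K = 1/521691 ≈ 1.9168e-6
K/k + n(-1806)/g = (1/521691)/4002268 + (-297 - 1806)/(-2/891597) = (1/521691)*(1/4002268) - 2103*(-891597/2) = 1/2087947195188 + 1875028491/2 = 1957480239340519050655/2087947195188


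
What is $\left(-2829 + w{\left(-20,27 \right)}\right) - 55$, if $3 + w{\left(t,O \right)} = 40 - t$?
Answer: $-2827$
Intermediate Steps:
$w{\left(t,O \right)} = 37 - t$ ($w{\left(t,O \right)} = -3 - \left(-40 + t\right) = 37 - t$)
$\left(-2829 + w{\left(-20,27 \right)}\right) - 55 = \left(-2829 + \left(37 - -20\right)\right) - 55 = \left(-2829 + \left(37 + 20\right)\right) - 55 = \left(-2829 + 57\right) - 55 = -2772 - 55 = -2827$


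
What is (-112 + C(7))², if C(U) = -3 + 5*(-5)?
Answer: 19600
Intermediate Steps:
C(U) = -28 (C(U) = -3 - 25 = -28)
(-112 + C(7))² = (-112 - 28)² = (-140)² = 19600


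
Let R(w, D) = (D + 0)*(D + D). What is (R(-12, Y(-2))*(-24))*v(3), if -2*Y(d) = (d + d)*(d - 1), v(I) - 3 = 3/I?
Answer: -6912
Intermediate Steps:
v(I) = 3 + 3/I
Y(d) = -d*(-1 + d) (Y(d) = -(d + d)*(d - 1)/2 = -2*d*(-1 + d)/2 = -d*(-1 + d))
R(w, D) = 2*D² (R(w, D) = D*(2*D) = 2*D²)
(R(-12, Y(-2))*(-24))*v(3) = ((2*(-2*(1 - 1*(-2)))²)*(-24))*(3 + 3/3) = ((2*(-2*(1 + 2))²)*(-24))*(3 + 3*(⅓)) = ((2*(-2*3)²)*(-24))*(3 + 1) = ((2*(-6)²)*(-24))*4 = ((2*36)*(-24))*4 = (72*(-24))*4 = -1728*4 = -6912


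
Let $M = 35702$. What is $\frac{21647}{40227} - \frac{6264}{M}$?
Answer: $\frac{260429633}{718092177} \approx 0.36267$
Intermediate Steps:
$\frac{21647}{40227} - \frac{6264}{M} = \frac{21647}{40227} - \frac{6264}{35702} = 21647 \cdot \frac{1}{40227} - \frac{3132}{17851} = \frac{21647}{40227} - \frac{3132}{17851} = \frac{260429633}{718092177}$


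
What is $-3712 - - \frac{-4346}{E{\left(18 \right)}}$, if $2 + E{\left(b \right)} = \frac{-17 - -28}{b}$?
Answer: $- \frac{14572}{25} \approx -582.88$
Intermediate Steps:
$E{\left(b \right)} = -2 + \frac{11}{b}$ ($E{\left(b \right)} = -2 + \frac{-17 - -28}{b} = -2 + \frac{-17 + 28}{b} = -2 + \frac{11}{b}$)
$-3712 - - \frac{-4346}{E{\left(18 \right)}} = -3712 - - \frac{-4346}{-2 + \frac{11}{18}} = -3712 - - \frac{-4346}{- \frac{25}{18}} = -3712 - - \frac{\left(-4346\right) \left(-18\right)}{25} = -3712 - \left(-1\right) \frac{78228}{25} = -3712 - - \frac{78228}{25} = -3712 + \frac{78228}{25} = - \frac{14572}{25}$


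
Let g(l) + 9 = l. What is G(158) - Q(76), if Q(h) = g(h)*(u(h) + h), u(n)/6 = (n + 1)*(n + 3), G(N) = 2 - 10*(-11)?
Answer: -2450346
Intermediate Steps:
G(N) = 112 (G(N) = 2 + 110 = 112)
g(l) = -9 + l
u(n) = 6*(1 + n)*(3 + n) (u(n) = 6*((n + 1)*(n + 3)) = 6*((1 + n)*(3 + n)) = 6*(1 + n)*(3 + n))
Q(h) = (-9 + h)*(18 + 6*h² + 25*h) (Q(h) = (-9 + h)*((18 + 6*h² + 24*h) + h) = (-9 + h)*(18 + 6*h² + 25*h))
G(158) - Q(76) = 112 - (-9 + 76)*(18 + 6*76² + 25*76) = 112 - 67*(18 + 6*5776 + 1900) = 112 - 67*(18 + 34656 + 1900) = 112 - 67*36574 = 112 - 1*2450458 = 112 - 2450458 = -2450346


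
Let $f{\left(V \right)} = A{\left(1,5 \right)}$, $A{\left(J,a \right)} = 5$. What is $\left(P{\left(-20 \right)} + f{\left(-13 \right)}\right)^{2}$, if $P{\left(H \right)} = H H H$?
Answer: $63920025$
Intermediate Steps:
$P{\left(H \right)} = H^{3}$ ($P{\left(H \right)} = H^{2} H = H^{3}$)
$f{\left(V \right)} = 5$
$\left(P{\left(-20 \right)} + f{\left(-13 \right)}\right)^{2} = \left(\left(-20\right)^{3} + 5\right)^{2} = \left(-8000 + 5\right)^{2} = \left(-7995\right)^{2} = 63920025$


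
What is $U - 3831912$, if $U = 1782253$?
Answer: $-2049659$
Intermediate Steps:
$U - 3831912 = 1782253 - 3831912 = -2049659$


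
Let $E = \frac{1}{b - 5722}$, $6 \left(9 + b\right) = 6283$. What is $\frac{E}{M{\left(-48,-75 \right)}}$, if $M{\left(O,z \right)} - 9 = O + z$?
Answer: $\frac{1}{533957} \approx 1.8728 \cdot 10^{-6}$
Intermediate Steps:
$b = \frac{6229}{6}$ ($b = -9 + \frac{1}{6} \cdot 6283 = -9 + \frac{6283}{6} = \frac{6229}{6} \approx 1038.2$)
$M{\left(O,z \right)} = 9 + O + z$ ($M{\left(O,z \right)} = 9 + \left(O + z\right) = 9 + O + z$)
$E = - \frac{6}{28103}$ ($E = \frac{1}{\frac{6229}{6} - 5722} = \frac{1}{- \frac{28103}{6}} = - \frac{6}{28103} \approx -0.0002135$)
$\frac{E}{M{\left(-48,-75 \right)}} = - \frac{6}{28103 \left(9 - 48 - 75\right)} = - \frac{6}{28103 \left(-114\right)} = \left(- \frac{6}{28103}\right) \left(- \frac{1}{114}\right) = \frac{1}{533957}$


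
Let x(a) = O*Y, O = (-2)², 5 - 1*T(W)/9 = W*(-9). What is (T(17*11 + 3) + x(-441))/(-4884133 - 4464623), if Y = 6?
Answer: -5153/3116252 ≈ -0.0016536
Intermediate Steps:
T(W) = 45 + 81*W (T(W) = 45 - 9*W*(-9) = 45 - (-81)*W = 45 + 81*W)
O = 4
x(a) = 24 (x(a) = 4*6 = 24)
(T(17*11 + 3) + x(-441))/(-4884133 - 4464623) = ((45 + 81*(17*11 + 3)) + 24)/(-4884133 - 4464623) = ((45 + 81*(187 + 3)) + 24)/(-9348756) = ((45 + 81*190) + 24)*(-1/9348756) = ((45 + 15390) + 24)*(-1/9348756) = (15435 + 24)*(-1/9348756) = 15459*(-1/9348756) = -5153/3116252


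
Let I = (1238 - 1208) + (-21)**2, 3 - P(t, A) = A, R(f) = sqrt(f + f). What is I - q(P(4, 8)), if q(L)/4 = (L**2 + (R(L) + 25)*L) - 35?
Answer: 1011 + 20*I*sqrt(10) ≈ 1011.0 + 63.246*I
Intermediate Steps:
R(f) = sqrt(2)*sqrt(f) (R(f) = sqrt(2*f) = sqrt(2)*sqrt(f))
P(t, A) = 3 - A
q(L) = -140 + 4*L**2 + 4*L*(25 + sqrt(2)*sqrt(L)) (q(L) = 4*((L**2 + (sqrt(2)*sqrt(L) + 25)*L) - 35) = 4*((L**2 + (25 + sqrt(2)*sqrt(L))*L) - 35) = 4*((L**2 + L*(25 + sqrt(2)*sqrt(L))) - 35) = 4*(-35 + L**2 + L*(25 + sqrt(2)*sqrt(L))) = -140 + 4*L**2 + 4*L*(25 + sqrt(2)*sqrt(L)))
I = 471 (I = 30 + 441 = 471)
I - q(P(4, 8)) = 471 - (-140 + 4*(3 - 1*8)**2 + 100*(3 - 1*8) + 4*sqrt(2)*(3 - 1*8)**(3/2)) = 471 - (-140 + 4*(3 - 8)**2 + 100*(3 - 8) + 4*sqrt(2)*(3 - 8)**(3/2)) = 471 - (-140 + 4*(-5)**2 + 100*(-5) + 4*sqrt(2)*(-5)**(3/2)) = 471 - (-140 + 4*25 - 500 + 4*sqrt(2)*(-5*I*sqrt(5))) = 471 - (-140 + 100 - 500 - 20*I*sqrt(10)) = 471 - (-540 - 20*I*sqrt(10)) = 471 + (540 + 20*I*sqrt(10)) = 1011 + 20*I*sqrt(10)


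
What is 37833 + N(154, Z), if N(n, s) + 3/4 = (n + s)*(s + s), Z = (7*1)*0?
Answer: 151329/4 ≈ 37832.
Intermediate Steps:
Z = 0 (Z = 7*0 = 0)
N(n, s) = -3/4 + 2*s*(n + s) (N(n, s) = -3/4 + (n + s)*(s + s) = -3/4 + (n + s)*(2*s) = -3/4 + 2*s*(n + s))
37833 + N(154, Z) = 37833 + (-3/4 + 2*0**2 + 2*154*0) = 37833 + (-3/4 + 2*0 + 0) = 37833 + (-3/4 + 0 + 0) = 37833 - 3/4 = 151329/4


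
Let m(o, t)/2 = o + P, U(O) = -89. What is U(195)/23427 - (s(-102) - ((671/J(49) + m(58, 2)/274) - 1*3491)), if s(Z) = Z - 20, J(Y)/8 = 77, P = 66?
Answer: -4417220041/1311912 ≈ -3367.0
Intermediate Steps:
J(Y) = 616 (J(Y) = 8*77 = 616)
m(o, t) = 132 + 2*o (m(o, t) = 2*(o + 66) = 2*(66 + o) = 132 + 2*o)
s(Z) = -20 + Z
U(195)/23427 - (s(-102) - ((671/J(49) + m(58, 2)/274) - 1*3491)) = -89/23427 - ((-20 - 102) - ((671/616 + (132 + 2*58)/274) - 1*3491)) = -89*1/23427 - (-122 - ((671*(1/616) + (132 + 116)*(1/274)) - 3491)) = -89/23427 - (-122 - ((61/56 + 248*(1/274)) - 3491)) = -89/23427 - (-122 - ((61/56 + 124/137) - 3491)) = -89/23427 - (-122 - (15301/7672 - 3491)) = -89/23427 - (-122 - 1*(-26767651/7672)) = -89/23427 - (-122 + 26767651/7672) = -89/23427 - 1*25831667/7672 = -89/23427 - 25831667/7672 = -4417220041/1311912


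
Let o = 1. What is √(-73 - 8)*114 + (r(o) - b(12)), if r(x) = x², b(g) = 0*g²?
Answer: 1 + 1026*I ≈ 1.0 + 1026.0*I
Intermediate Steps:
b(g) = 0
√(-73 - 8)*114 + (r(o) - b(12)) = √(-73 - 8)*114 + (1² - 1*0) = √(-81)*114 + (1 + 0) = (9*I)*114 + 1 = 1026*I + 1 = 1 + 1026*I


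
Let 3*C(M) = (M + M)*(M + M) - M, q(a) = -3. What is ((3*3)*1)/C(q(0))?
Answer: 9/13 ≈ 0.69231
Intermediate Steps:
C(M) = -M/3 + 4*M²/3 (C(M) = ((M + M)*(M + M) - M)/3 = ((2*M)*(2*M) - M)/3 = (4*M² - M)/3 = (-M + 4*M²)/3 = -M/3 + 4*M²/3)
((3*3)*1)/C(q(0)) = ((3*3)*1)/(((⅓)*(-3)*(-1 + 4*(-3)))) = (9*1)/(((⅓)*(-3)*(-1 - 12))) = 9/(((⅓)*(-3)*(-13))) = 9/13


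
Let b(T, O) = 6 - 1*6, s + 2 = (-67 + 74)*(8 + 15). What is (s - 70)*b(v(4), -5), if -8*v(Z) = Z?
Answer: 0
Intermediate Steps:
v(Z) = -Z/8
s = 159 (s = -2 + (-67 + 74)*(8 + 15) = -2 + 7*23 = -2 + 161 = 159)
b(T, O) = 0 (b(T, O) = 6 - 6 = 0)
(s - 70)*b(v(4), -5) = (159 - 70)*0 = 89*0 = 0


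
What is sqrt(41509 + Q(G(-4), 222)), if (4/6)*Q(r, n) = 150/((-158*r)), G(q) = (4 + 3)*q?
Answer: sqrt(203101461346)/2212 ≈ 203.74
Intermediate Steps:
G(q) = 7*q
Q(r, n) = -225/(158*r) (Q(r, n) = 3*(150/((-158*r)))/2 = 3*(150*(-1/(158*r)))/2 = 3*(-75/(79*r))/2 = -225/(158*r))
sqrt(41509 + Q(G(-4), 222)) = sqrt(41509 - 225/(158*(7*(-4)))) = sqrt(41509 - 225/158/(-28)) = sqrt(41509 - 225/158*(-1/28)) = sqrt(41509 + 225/4424) = sqrt(183636041/4424) = sqrt(203101461346)/2212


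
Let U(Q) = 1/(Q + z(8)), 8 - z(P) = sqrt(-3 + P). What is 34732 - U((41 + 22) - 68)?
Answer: 138925/4 - sqrt(5)/4 ≈ 34731.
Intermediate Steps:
z(P) = 8 - sqrt(-3 + P)
U(Q) = 1/(8 + Q - sqrt(5)) (U(Q) = 1/(Q + (8 - sqrt(-3 + 8))) = 1/(Q + (8 - sqrt(5))) = 1/(8 + Q - sqrt(5)))
34732 - U((41 + 22) - 68) = 34732 - 1/(8 + ((41 + 22) - 68) - sqrt(5)) = 34732 - 1/(8 + (63 - 68) - sqrt(5)) = 34732 - 1/(8 - 5 - sqrt(5)) = 34732 - 1/(3 - sqrt(5))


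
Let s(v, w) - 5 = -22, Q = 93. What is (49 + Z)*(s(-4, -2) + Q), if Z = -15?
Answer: 2584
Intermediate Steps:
s(v, w) = -17 (s(v, w) = 5 - 22 = -17)
(49 + Z)*(s(-4, -2) + Q) = (49 - 15)*(-17 + 93) = 34*76 = 2584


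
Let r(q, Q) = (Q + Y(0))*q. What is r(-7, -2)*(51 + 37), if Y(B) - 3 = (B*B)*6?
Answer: -616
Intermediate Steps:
Y(B) = 3 + 6*B**2 (Y(B) = 3 + (B*B)*6 = 3 + B**2*6 = 3 + 6*B**2)
r(q, Q) = q*(3 + Q) (r(q, Q) = (Q + (3 + 6*0**2))*q = (Q + (3 + 6*0))*q = (Q + (3 + 0))*q = (Q + 3)*q = (3 + Q)*q = q*(3 + Q))
r(-7, -2)*(51 + 37) = (-7*(3 - 2))*(51 + 37) = -7*1*88 = -7*88 = -616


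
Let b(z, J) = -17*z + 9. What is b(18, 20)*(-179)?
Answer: 53163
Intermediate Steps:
b(z, J) = 9 - 17*z
b(18, 20)*(-179) = (9 - 17*18)*(-179) = (9 - 306)*(-179) = -297*(-179) = 53163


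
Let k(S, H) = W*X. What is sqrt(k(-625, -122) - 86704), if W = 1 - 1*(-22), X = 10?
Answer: I*sqrt(86474) ≈ 294.06*I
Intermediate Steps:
W = 23 (W = 1 + 22 = 23)
k(S, H) = 230 (k(S, H) = 23*10 = 230)
sqrt(k(-625, -122) - 86704) = sqrt(230 - 86704) = sqrt(-86474) = I*sqrt(86474)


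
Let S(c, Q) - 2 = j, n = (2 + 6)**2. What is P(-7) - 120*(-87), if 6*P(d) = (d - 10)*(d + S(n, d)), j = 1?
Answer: 31354/3 ≈ 10451.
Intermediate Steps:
n = 64 (n = 8**2 = 64)
S(c, Q) = 3 (S(c, Q) = 2 + 1 = 3)
P(d) = (-10 + d)*(3 + d)/6 (P(d) = ((d - 10)*(d + 3))/6 = ((-10 + d)*(3 + d))/6 = (-10 + d)*(3 + d)/6)
P(-7) - 120*(-87) = (-5 - 7/6*(-7) + (1/6)*(-7)**2) - 120*(-87) = (-5 + 49/6 + (1/6)*49) + 10440 = (-5 + 49/6 + 49/6) + 10440 = 34/3 + 10440 = 31354/3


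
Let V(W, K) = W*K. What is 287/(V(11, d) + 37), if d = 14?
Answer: 287/191 ≈ 1.5026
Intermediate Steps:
V(W, K) = K*W
287/(V(11, d) + 37) = 287/(14*11 + 37) = 287/(154 + 37) = 287/191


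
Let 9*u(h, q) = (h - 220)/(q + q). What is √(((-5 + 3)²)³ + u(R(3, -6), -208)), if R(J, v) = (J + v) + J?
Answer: √1558934/156 ≈ 8.0037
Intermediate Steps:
R(J, v) = v + 2*J
u(h, q) = (-220 + h)/(18*q) (u(h, q) = ((h - 220)/(q + q))/9 = ((-220 + h)/((2*q)))/9 = ((-220 + h)*(1/(2*q)))/9 = ((-220 + h)/(2*q))/9 = (-220 + h)/(18*q))
√(((-5 + 3)²)³ + u(R(3, -6), -208)) = √(((-5 + 3)²)³ + (1/18)*(-220 + (-6 + 2*3))/(-208)) = √(((-2)²)³ + (1/18)*(-1/208)*(-220 + (-6 + 6))) = √(4³ + (1/18)*(-1/208)*(-220 + 0)) = √(64 + (1/18)*(-1/208)*(-220)) = √(64 + 55/936) = √(59959/936) = √1558934/156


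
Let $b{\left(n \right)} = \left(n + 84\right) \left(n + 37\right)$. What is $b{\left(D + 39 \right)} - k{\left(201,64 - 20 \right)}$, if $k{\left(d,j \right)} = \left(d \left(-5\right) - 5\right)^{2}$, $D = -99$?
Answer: $-1020652$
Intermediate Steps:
$b{\left(n \right)} = \left(37 + n\right) \left(84 + n\right)$ ($b{\left(n \right)} = \left(84 + n\right) \left(37 + n\right) = \left(37 + n\right) \left(84 + n\right)$)
$k{\left(d,j \right)} = \left(-5 - 5 d\right)^{2}$ ($k{\left(d,j \right)} = \left(- 5 d - 5\right)^{2} = \left(-5 - 5 d\right)^{2}$)
$b{\left(D + 39 \right)} - k{\left(201,64 - 20 \right)} = \left(3108 + \left(-99 + 39\right)^{2} + 121 \left(-99 + 39\right)\right) - 25 \left(1 + 201\right)^{2} = \left(3108 + \left(-60\right)^{2} + 121 \left(-60\right)\right) - 25 \cdot 202^{2} = \left(3108 + 3600 - 7260\right) - 25 \cdot 40804 = -552 - 1020100 = -1020652$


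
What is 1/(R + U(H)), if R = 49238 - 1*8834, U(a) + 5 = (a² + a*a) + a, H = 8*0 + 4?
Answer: 1/40435 ≈ 2.4731e-5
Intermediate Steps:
H = 4 (H = 0 + 4 = 4)
U(a) = -5 + a + 2*a² (U(a) = -5 + ((a² + a*a) + a) = -5 + ((a² + a²) + a) = -5 + (2*a² + a) = -5 + (a + 2*a²) = -5 + a + 2*a²)
R = 40404 (R = 49238 - 8834 = 40404)
1/(R + U(H)) = 1/(40404 + (-5 + 4 + 2*4²)) = 1/(40404 + (-5 + 4 + 2*16)) = 1/(40404 + (-5 + 4 + 32)) = 1/(40404 + 31) = 1/40435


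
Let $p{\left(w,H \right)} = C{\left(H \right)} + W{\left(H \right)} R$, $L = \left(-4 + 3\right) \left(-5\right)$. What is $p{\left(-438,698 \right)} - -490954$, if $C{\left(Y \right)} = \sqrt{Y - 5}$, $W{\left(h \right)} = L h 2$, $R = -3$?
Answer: $470014 + 3 \sqrt{77} \approx 4.7004 \cdot 10^{5}$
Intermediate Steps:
$L = 5$ ($L = \left(-1\right) \left(-5\right) = 5$)
$W{\left(h \right)} = 10 h$ ($W{\left(h \right)} = 5 h 2 = 10 h$)
$C{\left(Y \right)} = \sqrt{-5 + Y}$
$p{\left(w,H \right)} = \sqrt{-5 + H} - 30 H$ ($p{\left(w,H \right)} = \sqrt{-5 + H} + 10 H \left(-3\right) = \sqrt{-5 + H} - 30 H$)
$p{\left(-438,698 \right)} - -490954 = \left(\sqrt{-5 + 698} - 20940\right) - -490954 = \left(\sqrt{693} - 20940\right) + 490954 = \left(3 \sqrt{77} - 20940\right) + 490954 = \left(-20940 + 3 \sqrt{77}\right) + 490954 = 470014 + 3 \sqrt{77}$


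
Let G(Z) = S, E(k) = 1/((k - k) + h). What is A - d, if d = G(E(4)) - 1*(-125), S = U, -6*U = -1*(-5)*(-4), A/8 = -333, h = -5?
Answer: -8377/3 ≈ -2792.3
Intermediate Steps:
A = -2664 (A = 8*(-333) = -2664)
E(k) = -1/5 (E(k) = 1/((k - k) - 5) = 1/(0 - 5) = 1/(-5) = -1/5)
U = 10/3 (U = -(-1*(-5))*(-4)/6 = -5*(-4)/6 = -1/6*(-20) = 10/3 ≈ 3.3333)
S = 10/3 ≈ 3.3333
G(Z) = 10/3
d = 385/3 (d = 10/3 - 1*(-125) = 10/3 + 125 = 385/3 ≈ 128.33)
A - d = -2664 - 1*385/3 = -2664 - 385/3 = -8377/3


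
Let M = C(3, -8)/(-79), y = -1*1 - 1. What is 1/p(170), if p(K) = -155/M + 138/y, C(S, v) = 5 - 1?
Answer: 4/11969 ≈ 0.00033420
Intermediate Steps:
C(S, v) = 4
y = -2 (y = -1 - 1 = -2)
M = -4/79 (M = 4/(-79) = 4*(-1/79) = -4/79 ≈ -0.050633)
p(K) = 11969/4 (p(K) = -155/(-4/79) + 138/(-2) = -155*(-79/4) + 138*(-1/2) = 12245/4 - 69 = 11969/4)
1/p(170) = 1/(11969/4) = 4/11969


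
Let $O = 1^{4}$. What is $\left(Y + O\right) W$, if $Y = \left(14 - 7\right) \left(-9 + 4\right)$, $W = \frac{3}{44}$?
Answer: $- \frac{51}{22} \approx -2.3182$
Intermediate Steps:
$W = \frac{3}{44}$ ($W = 3 \cdot \frac{1}{44} = \frac{3}{44} \approx 0.068182$)
$Y = -35$ ($Y = 7 \left(-5\right) = -35$)
$O = 1$
$\left(Y + O\right) W = \left(-35 + 1\right) \frac{3}{44} = \left(-34\right) \frac{3}{44} = - \frac{51}{22}$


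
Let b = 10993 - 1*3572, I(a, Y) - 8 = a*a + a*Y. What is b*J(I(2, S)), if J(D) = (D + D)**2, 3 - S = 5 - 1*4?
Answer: 7599104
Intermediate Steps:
S = 2 (S = 3 - (5 - 1*4) = 3 - (5 - 4) = 3 - 1*1 = 3 - 1 = 2)
I(a, Y) = 8 + a**2 + Y*a (I(a, Y) = 8 + (a*a + a*Y) = 8 + (a**2 + Y*a) = 8 + a**2 + Y*a)
J(D) = 4*D**2 (J(D) = (2*D)**2 = 4*D**2)
b = 7421 (b = 10993 - 3572 = 7421)
b*J(I(2, S)) = 7421*(4*(8 + 2**2 + 2*2)**2) = 7421*(4*(8 + 4 + 4)**2) = 7421*(4*16**2) = 7421*(4*256) = 7421*1024 = 7599104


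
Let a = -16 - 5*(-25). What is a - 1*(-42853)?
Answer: 42962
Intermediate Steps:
a = 109 (a = -16 + 125 = 109)
a - 1*(-42853) = 109 - 1*(-42853) = 109 + 42853 = 42962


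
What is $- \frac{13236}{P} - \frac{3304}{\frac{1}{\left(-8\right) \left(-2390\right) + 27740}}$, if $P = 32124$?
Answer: $- \frac{414467703983}{2677} \approx -1.5483 \cdot 10^{8}$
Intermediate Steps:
$- \frac{13236}{P} - \frac{3304}{\frac{1}{\left(-8\right) \left(-2390\right) + 27740}} = - \frac{13236}{32124} - \frac{3304}{\frac{1}{\left(-8\right) \left(-2390\right) + 27740}} = \left(-13236\right) \frac{1}{32124} - \frac{3304}{\frac{1}{19120 + 27740}} = - \frac{1103}{2677} - \frac{3304}{\frac{1}{46860}} = - \frac{1103}{2677} - 3304 \frac{1}{\frac{1}{46860}} = - \frac{1103}{2677} - 154825440 = - \frac{414467703983}{2677}$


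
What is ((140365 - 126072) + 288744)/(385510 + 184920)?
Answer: 43291/81490 ≈ 0.53124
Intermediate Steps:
((140365 - 126072) + 288744)/(385510 + 184920) = (14293 + 288744)/570430 = 303037*(1/570430) = 43291/81490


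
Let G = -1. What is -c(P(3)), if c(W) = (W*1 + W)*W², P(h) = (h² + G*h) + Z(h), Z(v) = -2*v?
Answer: 0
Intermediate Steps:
P(h) = h² - 3*h (P(h) = (h² - h) - 2*h = h² - 3*h)
c(W) = 2*W³ (c(W) = (W + W)*W² = (2*W)*W² = 2*W³)
-c(P(3)) = -2*(3*(-3 + 3))³ = -2*(3*0)³ = -2*0³ = -2*0 = -1*0 = 0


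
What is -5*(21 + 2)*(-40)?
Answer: 4600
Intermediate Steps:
-5*(21 + 2)*(-40) = -5*23*(-40) = -115*(-40) = 4600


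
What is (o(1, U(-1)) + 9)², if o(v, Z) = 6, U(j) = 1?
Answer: 225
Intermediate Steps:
(o(1, U(-1)) + 9)² = (6 + 9)² = 15² = 225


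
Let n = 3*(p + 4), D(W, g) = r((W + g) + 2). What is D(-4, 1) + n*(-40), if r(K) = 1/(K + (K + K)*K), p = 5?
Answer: -1079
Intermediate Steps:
r(K) = 1/(K + 2*K²) (r(K) = 1/(K + (2*K)*K) = 1/(K + 2*K²))
D(W, g) = 1/((2 + W + g)*(5 + 2*W + 2*g)) (D(W, g) = 1/(((W + g) + 2)*(1 + 2*((W + g) + 2))) = 1/((2 + W + g)*(1 + 2*(2 + W + g))) = 1/((2 + W + g)*(1 + (4 + 2*W + 2*g))) = 1/((2 + W + g)*(5 + 2*W + 2*g)))
n = 27 (n = 3*(5 + 4) = 3*9 = 27)
D(-4, 1) + n*(-40) = 1/((2 - 4 + 1)*(5 + 2*(-4) + 2*1)) + 27*(-40) = 1/((-1)*(5 - 8 + 2)) - 1080 = -1/(-1) - 1080 = -1*(-1) - 1080 = 1 - 1080 = -1079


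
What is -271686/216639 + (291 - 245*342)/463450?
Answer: -3692359399/2574393450 ≈ -1.4343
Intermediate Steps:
-271686/216639 + (291 - 245*342)/463450 = -271686*1/216639 + (291 - 83790)*(1/463450) = -90562/72213 - 83499*1/463450 = -90562/72213 - 6423/35650 = -3692359399/2574393450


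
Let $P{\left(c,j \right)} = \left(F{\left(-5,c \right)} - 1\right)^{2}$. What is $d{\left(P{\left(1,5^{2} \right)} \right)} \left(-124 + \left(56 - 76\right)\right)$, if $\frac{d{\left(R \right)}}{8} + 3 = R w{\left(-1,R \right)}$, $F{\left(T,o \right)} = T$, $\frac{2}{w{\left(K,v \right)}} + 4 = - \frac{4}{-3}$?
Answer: $34560$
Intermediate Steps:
$w{\left(K,v \right)} = - \frac{3}{4}$ ($w{\left(K,v \right)} = \frac{2}{-4 - \frac{4}{-3}} = \frac{2}{-4 - - \frac{4}{3}} = \frac{2}{-4 + \frac{4}{3}} = \frac{2}{- \frac{8}{3}} = 2 \left(- \frac{3}{8}\right) = - \frac{3}{4}$)
$P{\left(c,j \right)} = 36$ ($P{\left(c,j \right)} = \left(-5 - 1\right)^{2} = \left(-6\right)^{2} = 36$)
$d{\left(R \right)} = -24 - 6 R$ ($d{\left(R \right)} = -24 + 8 R \left(- \frac{3}{4}\right) = -24 + 8 \left(- \frac{3 R}{4}\right) = -24 - 6 R$)
$d{\left(P{\left(1,5^{2} \right)} \right)} \left(-124 + \left(56 - 76\right)\right) = \left(-24 - 216\right) \left(-124 + \left(56 - 76\right)\right) = \left(-24 - 216\right) \left(-124 - 20\right) = \left(-240\right) \left(-144\right) = 34560$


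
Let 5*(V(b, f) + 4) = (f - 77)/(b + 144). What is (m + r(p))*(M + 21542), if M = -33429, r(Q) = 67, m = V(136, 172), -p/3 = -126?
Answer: -209912533/280 ≈ -7.4969e+5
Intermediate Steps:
p = 378 (p = -3*(-126) = 378)
V(b, f) = -4 + (-77 + f)/(5*(144 + b)) (V(b, f) = -4 + ((f - 77)/(b + 144))/5 = -4 + ((-77 + f)/(144 + b))/5 = -4 + (-77 + f)/(5*(144 + b)))
m = -1101/280 (m = (-2957 + 172 - 20*136)/(5*(144 + 136)) = (⅕)*(-2957 + 172 - 2720)/280 = (⅕)*(1/280)*(-5505) = -1101/280 ≈ -3.9321)
(m + r(p))*(M + 21542) = (-1101/280 + 67)*(-33429 + 21542) = (17659/280)*(-11887) = -209912533/280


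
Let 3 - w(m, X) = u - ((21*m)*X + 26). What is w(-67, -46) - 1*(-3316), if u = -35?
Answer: 68102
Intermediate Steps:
w(m, X) = 64 + 21*X*m (w(m, X) = 3 - (-35 - ((21*m)*X + 26)) = 3 - (-35 - (21*X*m + 26)) = 3 - (-35 - (26 + 21*X*m)) = 3 - (-35 + (-26 - 21*X*m)) = 3 - (-61 - 21*X*m) = 3 + (61 + 21*X*m) = 64 + 21*X*m)
w(-67, -46) - 1*(-3316) = (64 + 21*(-46)*(-67)) - 1*(-3316) = (64 + 64722) + 3316 = 64786 + 3316 = 68102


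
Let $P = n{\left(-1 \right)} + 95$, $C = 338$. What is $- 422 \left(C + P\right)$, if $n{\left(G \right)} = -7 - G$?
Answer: $-180194$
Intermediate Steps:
$P = 89$ ($P = \left(-7 - -1\right) + 95 = \left(-7 + 1\right) + 95 = -6 + 95 = 89$)
$- 422 \left(C + P\right) = - 422 \left(338 + 89\right) = \left(-422\right) 427 = -180194$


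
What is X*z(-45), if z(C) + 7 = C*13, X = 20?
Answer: -11840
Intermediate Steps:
z(C) = -7 + 13*C (z(C) = -7 + C*13 = -7 + 13*C)
X*z(-45) = 20*(-7 + 13*(-45)) = 20*(-7 - 585) = 20*(-592) = -11840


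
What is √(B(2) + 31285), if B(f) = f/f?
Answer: √31286 ≈ 176.88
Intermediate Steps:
B(f) = 1
√(B(2) + 31285) = √(1 + 31285) = √31286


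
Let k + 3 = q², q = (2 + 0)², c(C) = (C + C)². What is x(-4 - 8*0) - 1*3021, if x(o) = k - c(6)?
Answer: -3152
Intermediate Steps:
c(C) = 4*C² (c(C) = (2*C)² = 4*C²)
q = 4 (q = 2² = 4)
k = 13 (k = -3 + 4² = -3 + 16 = 13)
x(o) = -131 (x(o) = 13 - 4*6² = 13 - 4*36 = 13 - 1*144 = 13 - 144 = -131)
x(-4 - 8*0) - 1*3021 = -131 - 1*3021 = -131 - 3021 = -3152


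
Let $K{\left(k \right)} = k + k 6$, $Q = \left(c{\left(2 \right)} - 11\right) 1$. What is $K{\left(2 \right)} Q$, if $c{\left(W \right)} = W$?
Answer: $-126$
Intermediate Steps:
$Q = -9$ ($Q = \left(2 - 11\right) 1 = \left(-9\right) 1 = -9$)
$K{\left(k \right)} = 7 k$ ($K{\left(k \right)} = k + 6 k = 7 k$)
$K{\left(2 \right)} Q = 7 \cdot 2 \left(-9\right) = 14 \left(-9\right) = -126$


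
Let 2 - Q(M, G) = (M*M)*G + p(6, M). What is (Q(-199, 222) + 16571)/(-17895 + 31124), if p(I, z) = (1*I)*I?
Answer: -8774885/13229 ≈ -663.31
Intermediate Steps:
p(I, z) = I**2 (p(I, z) = I*I = I**2)
Q(M, G) = -34 - G*M**2 (Q(M, G) = 2 - ((M*M)*G + 6**2) = 2 - (M**2*G + 36) = 2 - (G*M**2 + 36) = 2 - (36 + G*M**2) = 2 + (-36 - G*M**2) = -34 - G*M**2)
(Q(-199, 222) + 16571)/(-17895 + 31124) = ((-34 - 1*222*(-199)**2) + 16571)/(-17895 + 31124) = ((-34 - 1*222*39601) + 16571)/13229 = ((-34 - 8791422) + 16571)*(1/13229) = (-8791456 + 16571)*(1/13229) = -8774885*1/13229 = -8774885/13229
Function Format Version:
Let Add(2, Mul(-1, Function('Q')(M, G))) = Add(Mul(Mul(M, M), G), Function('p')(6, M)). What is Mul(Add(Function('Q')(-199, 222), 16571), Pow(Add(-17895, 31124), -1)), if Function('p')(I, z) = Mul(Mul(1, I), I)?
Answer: Rational(-8774885, 13229) ≈ -663.31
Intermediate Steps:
Function('p')(I, z) = Pow(I, 2) (Function('p')(I, z) = Mul(I, I) = Pow(I, 2))
Function('Q')(M, G) = Add(-34, Mul(-1, G, Pow(M, 2))) (Function('Q')(M, G) = Add(2, Mul(-1, Add(Mul(Mul(M, M), G), Pow(6, 2)))) = Add(2, Mul(-1, Add(Mul(Pow(M, 2), G), 36))) = Add(2, Mul(-1, Add(Mul(G, Pow(M, 2)), 36))) = Add(2, Mul(-1, Add(36, Mul(G, Pow(M, 2))))) = Add(2, Add(-36, Mul(-1, G, Pow(M, 2)))) = Add(-34, Mul(-1, G, Pow(M, 2))))
Mul(Add(Function('Q')(-199, 222), 16571), Pow(Add(-17895, 31124), -1)) = Mul(Add(Add(-34, Mul(-1, 222, Pow(-199, 2))), 16571), Pow(Add(-17895, 31124), -1)) = Mul(Add(Add(-34, Mul(-1, 222, 39601)), 16571), Pow(13229, -1)) = Mul(Add(Add(-34, -8791422), 16571), Rational(1, 13229)) = Mul(Add(-8791456, 16571), Rational(1, 13229)) = Mul(-8774885, Rational(1, 13229)) = Rational(-8774885, 13229)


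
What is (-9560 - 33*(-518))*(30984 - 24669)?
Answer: 47577210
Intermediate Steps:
(-9560 - 33*(-518))*(30984 - 24669) = (-9560 + 17094)*6315 = 7534*6315 = 47577210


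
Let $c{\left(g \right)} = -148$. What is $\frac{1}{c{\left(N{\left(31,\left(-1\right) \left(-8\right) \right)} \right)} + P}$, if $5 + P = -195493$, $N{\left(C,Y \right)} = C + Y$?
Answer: $- \frac{1}{195646} \approx -5.1113 \cdot 10^{-6}$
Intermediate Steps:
$P = -195498$ ($P = -5 - 195493 = -195498$)
$\frac{1}{c{\left(N{\left(31,\left(-1\right) \left(-8\right) \right)} \right)} + P} = \frac{1}{-148 - 195498} = \frac{1}{-195646} = - \frac{1}{195646}$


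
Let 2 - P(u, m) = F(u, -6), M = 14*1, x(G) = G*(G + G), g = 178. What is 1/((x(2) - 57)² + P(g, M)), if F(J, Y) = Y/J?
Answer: 89/213870 ≈ 0.00041614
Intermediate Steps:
x(G) = 2*G² (x(G) = G*(2*G) = 2*G²)
M = 14
P(u, m) = 2 + 6/u (P(u, m) = 2 - (-6)/u = 2 + 6/u)
1/((x(2) - 57)² + P(g, M)) = 1/((2*2² - 57)² + (2 + 6/178)) = 1/((2*4 - 57)² + (2 + 6*(1/178))) = 1/((8 - 57)² + (2 + 3/89)) = 1/((-49)² + 181/89) = 1/(2401 + 181/89) = 1/(213870/89) = 89/213870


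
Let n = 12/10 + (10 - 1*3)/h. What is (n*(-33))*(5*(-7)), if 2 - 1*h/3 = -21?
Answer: 34573/23 ≈ 1503.2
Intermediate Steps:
h = 69 (h = 6 - 3*(-21) = 6 + 63 = 69)
n = 449/345 (n = 12/10 + (10 - 1*3)/69 = 12*(⅒) + (10 - 3)*(1/69) = 6/5 + 7*(1/69) = 6/5 + 7/69 = 449/345 ≈ 1.3014)
(n*(-33))*(5*(-7)) = ((449/345)*(-33))*(5*(-7)) = -4939/115*(-35) = 34573/23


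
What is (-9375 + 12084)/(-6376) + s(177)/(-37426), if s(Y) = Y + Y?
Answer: -51822069/119314088 ≈ -0.43433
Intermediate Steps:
s(Y) = 2*Y
(-9375 + 12084)/(-6376) + s(177)/(-37426) = (-9375 + 12084)/(-6376) + (2*177)/(-37426) = 2709*(-1/6376) + 354*(-1/37426) = -2709/6376 - 177/18713 = -51822069/119314088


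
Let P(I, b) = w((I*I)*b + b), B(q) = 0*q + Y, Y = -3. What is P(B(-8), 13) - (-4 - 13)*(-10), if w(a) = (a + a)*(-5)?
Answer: -1470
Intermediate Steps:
B(q) = -3 (B(q) = 0*q - 3 = 0 - 3 = -3)
w(a) = -10*a (w(a) = (2*a)*(-5) = -10*a)
P(I, b) = -10*b - 10*b*I² (P(I, b) = -10*((I*I)*b + b) = -10*(I²*b + b) = -10*(b*I² + b) = -10*(b + b*I²) = -10*b - 10*b*I²)
P(B(-8), 13) - (-4 - 13)*(-10) = -10*13*(1 + (-3)²) - (-4 - 13)*(-10) = -10*13*(1 + 9) - (-17)*(-10) = -10*13*10 - 1*170 = -1300 - 170 = -1470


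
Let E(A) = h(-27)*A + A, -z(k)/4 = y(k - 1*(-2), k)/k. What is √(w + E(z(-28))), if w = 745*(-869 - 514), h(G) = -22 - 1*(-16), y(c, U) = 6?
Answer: 15*I*√224385/7 ≈ 1015.1*I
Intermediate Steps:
z(k) = -24/k
h(G) = -6 (h(G) = -22 + 16 = -6)
E(A) = -5*A (E(A) = -6*A + A = -5*A)
w = -1030335 (w = 745*(-1383) = -1030335)
√(w + E(z(-28))) = √(-1030335 - (-120)/(-28)) = √(-1030335 - (-120)*(-1)/28) = √(-1030335 - 5*6/7) = √(-1030335 - 30/7) = √(-7212375/7) = 15*I*√224385/7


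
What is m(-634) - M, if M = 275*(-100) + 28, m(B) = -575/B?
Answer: 17417823/634 ≈ 27473.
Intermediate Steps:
M = -27472 (M = -27500 + 28 = -27472)
m(-634) - M = -575/(-634) - 1*(-27472) = -575*(-1/634) + 27472 = 575/634 + 27472 = 17417823/634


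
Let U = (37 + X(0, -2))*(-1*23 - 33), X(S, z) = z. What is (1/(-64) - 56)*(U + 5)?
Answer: 7008675/64 ≈ 1.0951e+5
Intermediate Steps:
U = -1960 (U = (37 - 2)*(-1*23 - 33) = 35*(-23 - 33) = 35*(-56) = -1960)
(1/(-64) - 56)*(U + 5) = (1/(-64) - 56)*(-1960 + 5) = (-1/64 - 56)*(-1955) = -3585/64*(-1955) = 7008675/64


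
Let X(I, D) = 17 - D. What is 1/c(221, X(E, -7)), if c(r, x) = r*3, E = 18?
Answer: 1/663 ≈ 0.0015083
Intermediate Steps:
c(r, x) = 3*r
1/c(221, X(E, -7)) = 1/(3*221) = 1/663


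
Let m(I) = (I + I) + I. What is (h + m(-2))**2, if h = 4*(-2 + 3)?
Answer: 4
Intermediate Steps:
m(I) = 3*I (m(I) = 2*I + I = 3*I)
h = 4 (h = 4*1 = 4)
(h + m(-2))**2 = (4 + 3*(-2))**2 = (4 - 6)**2 = (-2)**2 = 4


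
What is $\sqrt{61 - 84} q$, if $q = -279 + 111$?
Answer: $- 168 i \sqrt{23} \approx - 805.7 i$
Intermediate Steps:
$q = -168$
$\sqrt{61 - 84} q = \sqrt{61 - 84} \left(-168\right) = \sqrt{-23} \left(-168\right) = i \sqrt{23} \left(-168\right) = - 168 i \sqrt{23}$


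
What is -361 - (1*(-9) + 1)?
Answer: -353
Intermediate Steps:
-361 - (1*(-9) + 1) = -361 - (-9 + 1) = -361 - 1*(-8) = -361 + 8 = -353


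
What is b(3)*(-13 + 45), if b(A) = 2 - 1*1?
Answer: 32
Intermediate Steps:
b(A) = 1 (b(A) = 2 - 1 = 1)
b(3)*(-13 + 45) = 1*(-13 + 45) = 1*32 = 32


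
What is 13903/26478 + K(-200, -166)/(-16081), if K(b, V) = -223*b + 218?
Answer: -963116861/425792718 ≈ -2.2619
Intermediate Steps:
K(b, V) = 218 - 223*b
13903/26478 + K(-200, -166)/(-16081) = 13903/26478 + (218 - 223*(-200))/(-16081) = 13903*(1/26478) + (218 + 44600)*(-1/16081) = 13903/26478 + 44818*(-1/16081) = 13903/26478 - 44818/16081 = -963116861/425792718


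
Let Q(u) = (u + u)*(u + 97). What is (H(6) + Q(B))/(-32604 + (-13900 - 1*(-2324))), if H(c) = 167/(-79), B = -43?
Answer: 367043/3490220 ≈ 0.10516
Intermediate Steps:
H(c) = -167/79 (H(c) = 167*(-1/79) = -167/79)
Q(u) = 2*u*(97 + u) (Q(u) = (2*u)*(97 + u) = 2*u*(97 + u))
(H(6) + Q(B))/(-32604 + (-13900 - 1*(-2324))) = (-167/79 + 2*(-43)*(97 - 43))/(-32604 + (-13900 - 1*(-2324))) = (-167/79 + 2*(-43)*54)/(-32604 + (-13900 + 2324)) = (-167/79 - 4644)/(-32604 - 11576) = -367043/79/(-44180) = -367043/79*(-1/44180) = 367043/3490220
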